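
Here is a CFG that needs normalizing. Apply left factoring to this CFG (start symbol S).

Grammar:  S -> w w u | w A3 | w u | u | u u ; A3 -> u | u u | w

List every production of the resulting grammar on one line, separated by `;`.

S has alternatives sharing prefix 'w': factor to S → w S' with S' → w u | A3 | u.
S has alternatives sharing prefix 'u': factor to S → u S'' with S'' → ε | u.
A3 has alternatives sharing prefix 'u': factor to A3 → u A3' with A3' → ε | u.

S -> w S' | u S''; A3 -> w | u A3'; S' -> w u | A3 | u; S'' -> ε | u; A3' -> ε | u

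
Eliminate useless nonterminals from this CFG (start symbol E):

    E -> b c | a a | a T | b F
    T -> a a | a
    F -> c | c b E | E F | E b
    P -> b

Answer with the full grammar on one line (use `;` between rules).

Generating nonterminals: {E, F, P, T}.
Reachable from E after that: {E, F, T}.
Removed useless symbols: {P} and every production mentioning them.

E -> b c | a a | a T | b F; T -> a a | a; F -> c | c b E | E F | E b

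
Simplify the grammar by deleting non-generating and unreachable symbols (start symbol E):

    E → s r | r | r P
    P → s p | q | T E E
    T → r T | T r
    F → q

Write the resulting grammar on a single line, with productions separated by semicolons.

Generating nonterminals: {E, F, P}.
Reachable from E after that: {E, P}.
Removed useless symbols: {F, T} and every production mentioning them.

E → s r | r | r P; P → s p | q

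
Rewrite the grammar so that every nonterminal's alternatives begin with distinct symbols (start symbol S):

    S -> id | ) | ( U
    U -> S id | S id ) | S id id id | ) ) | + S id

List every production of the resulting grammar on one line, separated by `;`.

U has alternatives sharing prefix 'S id': factor to U → S id U' with U' → ε | ) | id id.

S -> id | ) | ( U; U -> ) ) | + S id | S id U'; U' -> ε | ) | id id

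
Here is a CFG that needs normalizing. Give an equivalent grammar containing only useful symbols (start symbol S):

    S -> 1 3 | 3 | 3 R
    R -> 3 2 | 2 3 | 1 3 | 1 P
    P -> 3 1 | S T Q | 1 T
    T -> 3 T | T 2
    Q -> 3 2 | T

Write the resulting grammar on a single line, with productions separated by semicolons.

Generating nonterminals: {P, Q, R, S}.
Reachable from S after that: {P, R, S}.
Removed useless symbols: {Q, T} and every production mentioning them.

S -> 1 3 | 3 | 3 R; R -> 3 2 | 2 3 | 1 3 | 1 P; P -> 3 1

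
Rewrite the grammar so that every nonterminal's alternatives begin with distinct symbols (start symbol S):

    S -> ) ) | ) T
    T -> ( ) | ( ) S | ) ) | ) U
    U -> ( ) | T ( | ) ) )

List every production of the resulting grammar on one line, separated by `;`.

S has alternatives sharing prefix ')': factor to S → ) S' with S' → ) | T.
T has alternatives sharing prefix '( )': factor to T → ( ) T' with T' → ε | S.
T has alternatives sharing prefix ')': factor to T → ) T'' with T'' → ) | U.

S -> ) S'; T -> ( ) T' | ) T''; U -> ( ) | T ( | ) ) ); S' -> ) | T; T' -> ε | S; T'' -> ) | U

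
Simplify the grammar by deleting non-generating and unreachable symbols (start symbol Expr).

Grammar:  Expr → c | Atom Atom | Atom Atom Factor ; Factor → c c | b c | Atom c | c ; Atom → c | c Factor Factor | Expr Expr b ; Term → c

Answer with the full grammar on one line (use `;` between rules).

Generating nonterminals: {Atom, Expr, Factor, Term}.
Reachable from Expr after that: {Atom, Expr, Factor}.
Removed useless symbols: {Term} and every production mentioning them.

Expr → c | Atom Atom | Atom Atom Factor; Factor → c c | b c | Atom c | c; Atom → c | c Factor Factor | Expr Expr b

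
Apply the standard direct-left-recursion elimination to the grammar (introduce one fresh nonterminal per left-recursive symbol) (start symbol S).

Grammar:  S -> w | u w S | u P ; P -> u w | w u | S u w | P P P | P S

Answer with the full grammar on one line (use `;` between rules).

Left recursion appears on P.
For P: α = {P P, S}, β = {u w, w u, S u w}. Rewrite as P → β P' and P' → α P' | ε.

S -> w | u w S | u P; P -> u w P' | w u P' | S u w P'; P' -> P P P' | S P' | eps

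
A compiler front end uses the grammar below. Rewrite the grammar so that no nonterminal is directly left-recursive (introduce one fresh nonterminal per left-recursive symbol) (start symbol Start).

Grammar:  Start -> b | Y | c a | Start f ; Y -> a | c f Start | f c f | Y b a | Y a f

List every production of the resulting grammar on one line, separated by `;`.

Directly left-recursive nonterminals: Start, Y.
For Start: α = {f}, β = {b, Y, c a}. Rewrite as Start → β Start1 and Start1 → α Start1 | ε.
For Y: α = {b a, a f}, β = {a, c f Start, f c f}. Rewrite as Y → β Y1 and Y1 → α Y1 | ε.

Start -> b Start1 | Y Start1 | c a Start1; Y -> a Y1 | c f Start Y1 | f c f Y1; Start1 -> f Start1 | ε; Y1 -> b a Y1 | a f Y1 | ε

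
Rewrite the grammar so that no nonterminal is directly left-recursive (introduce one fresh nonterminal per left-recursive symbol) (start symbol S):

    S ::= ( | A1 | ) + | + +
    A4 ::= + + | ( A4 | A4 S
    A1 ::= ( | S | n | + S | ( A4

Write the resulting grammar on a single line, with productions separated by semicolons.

A4 is directly left-recursive.
For A4: α = {S}, β = {+ +, ( A4}. Rewrite as A4 → β A4' and A4' → α A4' | ε.

S ::= ( | A1 | ) + | + +; A4 ::= + + A4' | ( A4 A4'; A1 ::= ( | S | n | + S | ( A4; A4' ::= S A4' | eps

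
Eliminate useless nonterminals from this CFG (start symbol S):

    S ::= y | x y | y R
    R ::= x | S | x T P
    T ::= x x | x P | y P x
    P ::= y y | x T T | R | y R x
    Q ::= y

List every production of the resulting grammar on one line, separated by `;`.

Generating nonterminals: {P, Q, R, S, T}.
Reachable from S after that: {P, R, S, T}.
Removed useless symbols: {Q} and every production mentioning them.

S ::= y | x y | y R; R ::= x | S | x T P; T ::= x x | x P | y P x; P ::= y y | x T T | R | y R x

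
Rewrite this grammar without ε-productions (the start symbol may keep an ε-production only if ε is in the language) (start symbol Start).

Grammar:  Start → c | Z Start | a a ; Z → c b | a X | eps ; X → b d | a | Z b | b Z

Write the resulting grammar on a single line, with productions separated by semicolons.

Start → c | Z Start | a a; Z → c b | a X; X → b d | a | Z b | b | b Z

Nullable set = {Z}.
ε ∉ L(G), so no ε-production is kept.
Add the nullable-subset variants: X → Z b gives Z b | b.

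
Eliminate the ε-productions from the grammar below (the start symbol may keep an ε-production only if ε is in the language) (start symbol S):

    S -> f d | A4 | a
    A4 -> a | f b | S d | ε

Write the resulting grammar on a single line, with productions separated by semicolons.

S -> f d | A4 | a | ε; A4 -> a | f b | S d | d

Nullable nonterminals: {A4, S}.
ε ∈ L(G) since S is nullable, so keep S → ε.
Expand every rule over subsets of its nullable positions: A4 → S d gives S d | d.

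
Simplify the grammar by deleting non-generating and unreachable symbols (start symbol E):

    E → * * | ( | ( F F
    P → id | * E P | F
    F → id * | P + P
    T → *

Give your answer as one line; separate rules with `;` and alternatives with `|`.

E → * * | ( | ( F F; P → id | * E P | F; F → id * | P + P

Generating nonterminals: {E, F, P, T}.
Reachable from E after that: {E, F, P}.
Removed useless symbols: {T} and every production mentioning them.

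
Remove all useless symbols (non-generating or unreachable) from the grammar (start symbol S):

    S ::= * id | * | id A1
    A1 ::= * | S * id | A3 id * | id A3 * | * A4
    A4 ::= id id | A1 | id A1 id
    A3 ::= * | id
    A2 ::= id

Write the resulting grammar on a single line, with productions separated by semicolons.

S ::= * id | * | id A1; A1 ::= * | S * id | A3 id * | id A3 * | * A4; A4 ::= id id | A1 | id A1 id; A3 ::= * | id

Generating nonterminals: {A1, A2, A3, A4, S}.
Reachable from S after that: {A1, A3, A4, S}.
Removed useless symbols: {A2} and every production mentioning them.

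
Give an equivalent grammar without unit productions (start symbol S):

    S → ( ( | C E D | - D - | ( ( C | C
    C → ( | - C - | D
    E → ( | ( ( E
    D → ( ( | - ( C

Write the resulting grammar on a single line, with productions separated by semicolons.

S → ( ( | - ( C | ( | - C - | C E D | - D - | ( ( C; C → ( | - C - | ( ( | - ( C; E → ( | ( ( E; D → ( ( | - ( C

Unit pairs: C ⇒* {D}; S ⇒* {C, D}.
For every A with A ⇒* B via unit rules, add B's non-unit alternatives to A; then delete every rule of the form X → Y.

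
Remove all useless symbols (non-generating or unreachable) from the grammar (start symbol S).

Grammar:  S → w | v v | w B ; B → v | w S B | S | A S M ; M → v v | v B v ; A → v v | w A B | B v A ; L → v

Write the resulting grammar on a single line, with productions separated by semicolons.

S → w | v v | w B; B → v | w S B | S | A S M; M → v v | v B v; A → v v | w A B | B v A

Generating nonterminals: {A, B, L, M, S}.
Reachable from S after that: {A, B, M, S}.
Removed useless symbols: {L} and every production mentioning them.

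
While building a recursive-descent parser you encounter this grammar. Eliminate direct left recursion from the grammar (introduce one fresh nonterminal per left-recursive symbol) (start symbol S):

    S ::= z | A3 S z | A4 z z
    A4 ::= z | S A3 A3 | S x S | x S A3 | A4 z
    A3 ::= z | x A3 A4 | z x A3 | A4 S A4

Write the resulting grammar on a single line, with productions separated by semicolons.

Directly left-recursive nonterminal: A4.
For A4: α = {z}, β = {z, S A3 A3, S x S, x S A3}. Rewrite as A4 → β A4' and A4' → α A4' | ε.

S ::= z | A3 S z | A4 z z; A4 ::= z A4' | S A3 A3 A4' | S x S A4' | x S A3 A4'; A3 ::= z | x A3 A4 | z x A3 | A4 S A4; A4' ::= z A4' | epsilon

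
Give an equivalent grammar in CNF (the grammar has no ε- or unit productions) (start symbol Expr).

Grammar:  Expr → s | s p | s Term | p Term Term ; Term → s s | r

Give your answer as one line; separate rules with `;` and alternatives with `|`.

Expr → s | X1 X2 | X1 Term | X2 Y1; Term → X1 X1 | r; X1 → s; X2 → p; Y1 → Term Term

Introduce a nonterminal for each terminal appearing in a rule of length ≥ 2: X1 → s, X2 → p.
Binarize each right-hand side of length ≥ 3 by chaining fresh nonterminals (Y1, Y2, …): affected rules were Expr → X2 Term Term.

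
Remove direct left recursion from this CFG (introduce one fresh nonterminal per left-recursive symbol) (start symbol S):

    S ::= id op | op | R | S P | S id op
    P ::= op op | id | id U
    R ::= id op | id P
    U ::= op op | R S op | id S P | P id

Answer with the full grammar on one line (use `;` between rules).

Directly left-recursive nonterminal: S.
For S: α = {P, id op}, β = {id op, op, R}. Rewrite as S → β S' and S' → α S' | ε.

S ::= id op S' | op S' | R S'; P ::= op op | id | id U; R ::= id op | id P; U ::= op op | R S op | id S P | P id; S' ::= P S' | id op S' | ε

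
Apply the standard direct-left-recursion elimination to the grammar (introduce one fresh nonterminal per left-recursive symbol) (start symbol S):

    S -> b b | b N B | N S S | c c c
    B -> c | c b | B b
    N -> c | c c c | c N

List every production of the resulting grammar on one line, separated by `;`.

S -> b b | b N B | N S S | c c c; B -> c B' | c b B'; N -> c | c c c | c N; B' -> b B' | ε

B is directly left-recursive.
For B: α = {b}, β = {c, c b}. Rewrite as B → β B' and B' → α B' | ε.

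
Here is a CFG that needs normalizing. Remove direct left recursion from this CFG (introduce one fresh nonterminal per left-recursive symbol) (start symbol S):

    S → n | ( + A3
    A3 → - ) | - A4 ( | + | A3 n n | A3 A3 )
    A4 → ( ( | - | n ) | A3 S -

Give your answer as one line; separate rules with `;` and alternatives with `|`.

S → n | ( + A3; A3 → - ) A3' | - A4 ( A3' | + A3'; A4 → ( ( | - | n ) | A3 S -; A3' → n n A3' | A3 ) A3' | ε

Directly left-recursive nonterminal: A3.
For A3: α = {n n, A3 )}, β = {- ), - A4 (, +}. Rewrite as A3 → β A3' and A3' → α A3' | ε.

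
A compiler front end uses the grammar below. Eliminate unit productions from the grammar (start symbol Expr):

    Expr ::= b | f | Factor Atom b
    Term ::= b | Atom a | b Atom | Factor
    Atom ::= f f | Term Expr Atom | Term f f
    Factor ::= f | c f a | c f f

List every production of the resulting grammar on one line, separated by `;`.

Expr ::= b | f | Factor Atom b; Term ::= b | Atom a | b Atom | f | c f a | c f f; Atom ::= f f | Term Expr Atom | Term f f; Factor ::= f | c f a | c f f

Unit pairs: Term ⇒* {Factor}.
Replace each nonterminal's rules with the union of the non-unit rules of every nonterminal it unit-derives.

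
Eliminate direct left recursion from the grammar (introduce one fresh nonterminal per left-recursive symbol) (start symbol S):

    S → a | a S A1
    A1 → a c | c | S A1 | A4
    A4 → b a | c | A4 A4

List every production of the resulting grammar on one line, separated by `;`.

S → a | a S A1; A1 → a c | c | S A1 | A4; A4 → b a A4' | c A4'; A4' → A4 A4' | ε

Directly left-recursive nonterminal: A4.
For A4: α = {A4}, β = {b a, c}. Rewrite as A4 → β A4' and A4' → α A4' | ε.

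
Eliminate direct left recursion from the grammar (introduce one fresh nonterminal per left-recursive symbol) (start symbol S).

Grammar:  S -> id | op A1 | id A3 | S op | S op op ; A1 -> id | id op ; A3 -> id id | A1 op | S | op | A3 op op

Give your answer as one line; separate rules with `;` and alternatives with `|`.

S -> id S' | op A1 S' | id A3 S'; A1 -> id | id op; A3 -> id id A3' | A1 op A3' | S A3' | op A3'; S' -> op S' | op op S' | ε; A3' -> op op A3' | ε

Left recursion appears on S, A3.
For S: α = {op, op op}, β = {id, op A1, id A3}. Rewrite as S → β S' and S' → α S' | ε.
For A3: α = {op op}, β = {id id, A1 op, S, op}. Rewrite as A3 → β A3' and A3' → α A3' | ε.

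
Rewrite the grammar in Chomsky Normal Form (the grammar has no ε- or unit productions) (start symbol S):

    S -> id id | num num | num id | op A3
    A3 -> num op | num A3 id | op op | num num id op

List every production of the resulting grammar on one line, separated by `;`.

Introduce a nonterminal for each terminal appearing in a rule of length ≥ 2: X1 → id, X2 → num, X3 → op.
Binarize each right-hand side of length ≥ 3 by chaining fresh nonterminals (Y1, Y2, …): affected rules were A3 → X2 A3 X1; A3 → X2 X2 X1 X3.

S -> X1 X1 | X2 X2 | X2 X1 | X3 A3; A3 -> X2 X3 | X2 Y1 | X3 X3 | X2 Y2; X1 -> id; X2 -> num; X3 -> op; Y1 -> A3 X1; Y2 -> X2 Y3; Y3 -> X1 X3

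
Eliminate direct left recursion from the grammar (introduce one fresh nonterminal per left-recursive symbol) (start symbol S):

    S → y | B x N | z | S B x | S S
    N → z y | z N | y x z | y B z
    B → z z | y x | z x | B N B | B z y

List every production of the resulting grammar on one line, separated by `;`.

S → y S' | B x N S' | z S'; N → z y | z N | y x z | y B z; B → z z B' | y x B' | z x B'; S' → B x S' | S S' | eps; B' → N B B' | z y B' | eps

Left recursion appears on S, B.
For S: α = {B x, S}, β = {y, B x N, z}. Rewrite as S → β S' and S' → α S' | ε.
For B: α = {N B, z y}, β = {z z, y x, z x}. Rewrite as B → β B' and B' → α B' | ε.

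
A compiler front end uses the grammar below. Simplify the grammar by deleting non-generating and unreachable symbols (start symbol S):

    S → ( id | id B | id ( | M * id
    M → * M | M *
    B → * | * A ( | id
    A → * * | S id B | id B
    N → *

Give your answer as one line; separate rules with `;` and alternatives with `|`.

S → ( id | id B | id (; B → * | * A ( | id; A → * * | S id B | id B

Generating nonterminals: {A, B, N, S}.
Reachable from S after that: {A, B, S}.
Removed useless symbols: {M, N} and every production mentioning them.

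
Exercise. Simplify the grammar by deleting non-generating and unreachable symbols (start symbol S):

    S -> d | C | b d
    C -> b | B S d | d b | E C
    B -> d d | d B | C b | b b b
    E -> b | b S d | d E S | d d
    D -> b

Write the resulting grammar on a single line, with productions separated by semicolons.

Generating nonterminals: {B, C, D, E, S}.
Reachable from S after that: {B, C, E, S}.
Removed useless symbols: {D} and every production mentioning them.

S -> d | C | b d; C -> b | B S d | d b | E C; B -> d d | d B | C b | b b b; E -> b | b S d | d E S | d d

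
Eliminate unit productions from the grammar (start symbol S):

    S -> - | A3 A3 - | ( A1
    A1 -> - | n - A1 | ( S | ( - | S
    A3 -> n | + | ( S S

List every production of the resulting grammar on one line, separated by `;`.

S -> - | A3 A3 - | ( A1; A1 -> - | n - A1 | ( S | ( - | A3 A3 - | ( A1; A3 -> n | + | ( S S

Unit pairs: A1 ⇒* {S}.
Replace each nonterminal's rules with the union of the non-unit rules of every nonterminal it unit-derives.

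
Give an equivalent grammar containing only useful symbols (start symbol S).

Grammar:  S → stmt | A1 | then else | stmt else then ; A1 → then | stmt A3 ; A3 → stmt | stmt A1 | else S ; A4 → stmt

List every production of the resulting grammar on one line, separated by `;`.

S → stmt | A1 | then else | stmt else then; A1 → then | stmt A3; A3 → stmt | stmt A1 | else S

Generating nonterminals: {A1, A3, A4, S}.
Reachable from S after that: {A1, A3, S}.
Removed useless symbols: {A4} and every production mentioning them.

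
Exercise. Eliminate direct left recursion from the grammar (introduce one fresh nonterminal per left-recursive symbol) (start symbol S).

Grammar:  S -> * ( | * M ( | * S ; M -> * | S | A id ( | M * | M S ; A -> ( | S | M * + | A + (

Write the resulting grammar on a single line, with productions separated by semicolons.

M, A are directly left-recursive.
For M: α = {*, S}, β = {*, S, A id (}. Rewrite as M → β M' and M' → α M' | ε.
For A: α = {+ (}, β = {(, S, M * +}. Rewrite as A → β A' and A' → α A' | ε.

S -> * ( | * M ( | * S; M -> * M' | S M' | A id ( M'; A -> ( A' | S A' | M * + A'; M' -> * M' | S M' | ε; A' -> + ( A' | ε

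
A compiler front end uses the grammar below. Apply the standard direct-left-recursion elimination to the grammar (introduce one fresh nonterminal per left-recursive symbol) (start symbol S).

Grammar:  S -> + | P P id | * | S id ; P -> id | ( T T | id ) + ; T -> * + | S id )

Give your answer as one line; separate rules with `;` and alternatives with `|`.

S is directly left-recursive.
For S: α = {id}, β = {+, P P id, *}. Rewrite as S → β S' and S' → α S' | ε.

S -> + S' | P P id S' | * S'; P -> id | ( T T | id ) +; T -> * + | S id ); S' -> id S' | epsilon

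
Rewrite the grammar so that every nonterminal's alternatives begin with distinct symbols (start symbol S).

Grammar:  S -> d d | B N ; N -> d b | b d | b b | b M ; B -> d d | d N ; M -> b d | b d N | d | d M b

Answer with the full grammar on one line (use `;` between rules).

S -> d d | B N; N -> d b | b N'; B -> d B'; M -> b d M' | d M''; N' -> d | b | M; B' -> d | N; M' -> eps | N; M'' -> eps | M b

N has alternatives sharing prefix 'b': factor to N → b N' with N' → d | b | M.
B has alternatives sharing prefix 'd': factor to B → d B' with B' → d | N.
M has alternatives sharing prefix 'b d': factor to M → b d M' with M' → ε | N.
M has alternatives sharing prefix 'd': factor to M → d M'' with M'' → ε | M b.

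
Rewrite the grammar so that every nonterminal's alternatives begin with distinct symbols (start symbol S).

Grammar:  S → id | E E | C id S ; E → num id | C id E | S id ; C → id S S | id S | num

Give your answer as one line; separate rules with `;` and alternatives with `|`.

S → id | E E | C id S; E → num id | C id E | S id; C → num | id S C'; C' → S | ε

C has alternatives sharing prefix 'id S': factor to C → id S C' with C' → S | ε.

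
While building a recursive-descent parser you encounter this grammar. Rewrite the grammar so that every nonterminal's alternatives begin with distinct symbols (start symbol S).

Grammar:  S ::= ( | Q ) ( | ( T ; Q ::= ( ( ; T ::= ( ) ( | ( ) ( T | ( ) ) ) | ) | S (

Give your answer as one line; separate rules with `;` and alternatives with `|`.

S has alternatives sharing prefix '(': factor to S → ( S' with S' → ε | T.
T has alternatives sharing prefix '( )': factor to T → ( ) T' with T' → ( | ( T | ) ).
T' has alternatives sharing prefix '(': factor to T' → ( T'' with T'' → ε | T.

S ::= Q ) ( | ( S'; Q ::= ( (; T ::= ) | S ( | ( ) T'; S' ::= ε | T; T' ::= ) ) | ( T''; T'' ::= ε | T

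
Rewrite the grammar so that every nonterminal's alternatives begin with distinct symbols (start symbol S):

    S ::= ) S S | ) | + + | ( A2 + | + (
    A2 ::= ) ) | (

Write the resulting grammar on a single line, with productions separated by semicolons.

S has alternatives sharing prefix ')': factor to S → ) S' with S' → S S | ε.
S has alternatives sharing prefix '+': factor to S → + S'' with S'' → + | (.

S ::= ( A2 + | ) S' | + S''; A2 ::= ) ) | (; S' ::= S S | epsilon; S'' ::= + | (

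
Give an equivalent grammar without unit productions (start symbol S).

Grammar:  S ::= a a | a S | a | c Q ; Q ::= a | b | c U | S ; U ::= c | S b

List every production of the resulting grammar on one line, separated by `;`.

S ::= a a | a S | a | c Q; Q ::= a a | a S | a | c Q | b | c U; U ::= c | S b

Unit pairs: Q ⇒* {S}.
For every A with A ⇒* B via unit rules, add B's non-unit alternatives to A; then delete every rule of the form X → Y.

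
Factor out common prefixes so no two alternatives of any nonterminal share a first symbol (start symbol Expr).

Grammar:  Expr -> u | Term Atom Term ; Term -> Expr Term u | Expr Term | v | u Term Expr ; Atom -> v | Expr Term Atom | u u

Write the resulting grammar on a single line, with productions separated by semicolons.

Term has alternatives sharing prefix 'Expr Term': factor to Term → Expr Term Term1 with Term1 → u | ε.

Expr -> u | Term Atom Term; Term -> v | u Term Expr | Expr Term Term1; Atom -> v | Expr Term Atom | u u; Term1 -> u | ε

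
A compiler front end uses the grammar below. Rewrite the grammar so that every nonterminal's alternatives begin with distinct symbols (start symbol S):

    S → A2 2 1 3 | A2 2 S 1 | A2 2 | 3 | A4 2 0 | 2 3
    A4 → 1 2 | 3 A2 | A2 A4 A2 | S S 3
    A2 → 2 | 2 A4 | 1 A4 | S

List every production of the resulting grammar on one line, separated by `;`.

S → 3 | A4 2 0 | 2 3 | A2 2 S'; A4 → 1 2 | 3 A2 | A2 A4 A2 | S S 3; A2 → 1 A4 | S | 2 A2'; S' → 1 3 | S 1 | epsilon; A2' → epsilon | A4

S has alternatives sharing prefix 'A2 2': factor to S → A2 2 S' with S' → 1 3 | S 1 | ε.
A2 has alternatives sharing prefix '2': factor to A2 → 2 A2' with A2' → ε | A4.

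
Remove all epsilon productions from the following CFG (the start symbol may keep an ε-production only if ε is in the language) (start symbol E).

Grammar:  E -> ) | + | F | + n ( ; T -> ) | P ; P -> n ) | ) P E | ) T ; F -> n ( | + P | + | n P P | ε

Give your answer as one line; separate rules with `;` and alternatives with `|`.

Nullable set = {E, F}.
ε ∈ L(G) since E is nullable, so keep E → ε.
Expand every rule over subsets of its nullable positions: P → ) P E gives ) P E | ) P.

E -> ) | + | F | + n ( | ε; T -> ) | P; P -> n ) | ) P E | ) P | ) T; F -> n ( | + P | + | n P P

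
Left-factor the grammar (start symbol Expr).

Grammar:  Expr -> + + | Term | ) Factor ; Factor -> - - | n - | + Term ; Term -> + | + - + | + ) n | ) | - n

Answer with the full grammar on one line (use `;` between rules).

Term has alternatives sharing prefix '+': factor to Term → + Term1 with Term1 → ε | - + | ) n.

Expr -> + + | Term | ) Factor; Factor -> - - | n - | + Term; Term -> ) | - n | + Term1; Term1 -> eps | - + | ) n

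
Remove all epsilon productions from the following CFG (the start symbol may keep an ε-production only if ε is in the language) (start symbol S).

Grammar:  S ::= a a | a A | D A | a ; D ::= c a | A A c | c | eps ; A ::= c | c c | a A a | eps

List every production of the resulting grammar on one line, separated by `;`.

S ::= a a | a A | a | D A | D | A | eps; D ::= c a | A A c | A c | c; A ::= c | c c | a A a | a a

Nullable set = {A, D, S}.
ε ∈ L(G) since S is nullable, so keep S → ε.
Add the nullable-subset variants: S → a A gives a A | a. S → D A gives D A | D | A. D → A A c gives A A c | A c | c. A → a A a gives a A a | a a.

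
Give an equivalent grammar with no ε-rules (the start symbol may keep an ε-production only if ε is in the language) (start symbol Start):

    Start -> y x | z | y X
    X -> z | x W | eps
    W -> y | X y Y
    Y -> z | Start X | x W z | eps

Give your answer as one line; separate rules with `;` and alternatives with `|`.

Nullable nonterminals: {X, Y}.
ε ∉ L(G), so no ε-production is kept.
For each production, add variants omitting each subset of nullable occurrences: Start → y X gives y X | y. W → X y Y gives X y Y | X y | y Y. Y → Start X gives Start X | Start.

Start -> y x | z | y X | y; X -> z | x W; W -> y | X y Y | X y | y Y; Y -> z | Start X | Start | x W z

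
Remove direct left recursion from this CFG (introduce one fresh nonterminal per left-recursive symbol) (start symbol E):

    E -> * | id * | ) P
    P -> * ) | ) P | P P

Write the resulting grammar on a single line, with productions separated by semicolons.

P is directly left-recursive.
For P: α = {P}, β = {* ), ) P}. Rewrite as P → β P' and P' → α P' | ε.

E -> * | id * | ) P; P -> * ) P' | ) P P'; P' -> P P' | eps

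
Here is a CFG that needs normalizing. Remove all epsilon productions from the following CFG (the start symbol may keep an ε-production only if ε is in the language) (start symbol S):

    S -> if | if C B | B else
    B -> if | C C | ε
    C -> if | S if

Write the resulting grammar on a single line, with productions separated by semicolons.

S -> if | if C B | if C | B else | else; B -> if | C C; C -> if | S if

Nullable nonterminals: {B}.
ε ∉ L(G), so no ε-production is kept.
Add the nullable-subset variants: S → if C B gives if C B | if C. S → B else gives B else | else.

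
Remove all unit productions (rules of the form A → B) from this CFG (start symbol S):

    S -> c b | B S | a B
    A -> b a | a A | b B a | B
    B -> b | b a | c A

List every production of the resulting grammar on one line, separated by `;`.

Unit pairs: A ⇒* {B}.
Replace each nonterminal's rules with the union of the non-unit rules of every nonterminal it unit-derives.

S -> c b | B S | a B; A -> b | b a | c A | a A | b B a; B -> b | b a | c A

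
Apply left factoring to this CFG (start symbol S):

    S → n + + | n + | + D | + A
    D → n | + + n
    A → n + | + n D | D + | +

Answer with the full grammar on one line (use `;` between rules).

S has alternatives sharing prefix 'n +': factor to S → n + S' with S' → + | ε.
S has alternatives sharing prefix '+': factor to S → + S'' with S'' → D | A.
A has alternatives sharing prefix '+': factor to A → + A' with A' → n D | ε.

S → n + S' | + S''; D → n | + + n; A → n + | D + | + A'; S' → + | ε; S'' → D | A; A' → n D | ε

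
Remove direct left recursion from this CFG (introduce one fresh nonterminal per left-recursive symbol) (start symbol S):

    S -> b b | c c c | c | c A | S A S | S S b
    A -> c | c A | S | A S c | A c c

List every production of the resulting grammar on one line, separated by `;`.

Directly left-recursive nonterminals: S, A.
For S: α = {A S, S b}, β = {b b, c c c, c, c A}. Rewrite as S → β S' and S' → α S' | ε.
For A: α = {S c, c c}, β = {c, c A, S}. Rewrite as A → β A' and A' → α A' | ε.

S -> b b S' | c c c S' | c S' | c A S'; A -> c A' | c A A' | S A'; S' -> A S S' | S b S' | ε; A' -> S c A' | c c A' | ε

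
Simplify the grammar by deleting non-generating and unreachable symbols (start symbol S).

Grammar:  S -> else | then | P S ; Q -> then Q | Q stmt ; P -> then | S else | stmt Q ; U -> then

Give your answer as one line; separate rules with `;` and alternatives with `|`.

S -> else | then | P S; P -> then | S else

Generating nonterminals: {P, S, U}.
Reachable from S after that: {P, S}.
Removed useless symbols: {Q, U} and every production mentioning them.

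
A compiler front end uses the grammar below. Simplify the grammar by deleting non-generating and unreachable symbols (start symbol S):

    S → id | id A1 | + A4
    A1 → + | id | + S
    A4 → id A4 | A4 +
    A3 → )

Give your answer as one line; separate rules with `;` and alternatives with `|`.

Generating nonterminals: {A1, A3, S}.
Reachable from S after that: {A1, S}.
Removed useless symbols: {A3, A4} and every production mentioning them.

S → id | id A1; A1 → + | id | + S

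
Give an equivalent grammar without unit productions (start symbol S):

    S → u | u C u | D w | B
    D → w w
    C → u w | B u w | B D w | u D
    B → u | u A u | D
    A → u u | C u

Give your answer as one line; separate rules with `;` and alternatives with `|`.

Unit pairs: B ⇒* {D}; S ⇒* {B, D}.
For each unit pair (A, B), copy every non-unit production of B to A, then drop all unit productions.

S → u | u A u | w w | u C u | D w; D → w w; C → u w | B u w | B D w | u D; B → u | u A u | w w; A → u u | C u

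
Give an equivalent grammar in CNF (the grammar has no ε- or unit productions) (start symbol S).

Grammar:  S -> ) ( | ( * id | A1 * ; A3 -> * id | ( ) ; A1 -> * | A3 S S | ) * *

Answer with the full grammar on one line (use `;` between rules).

S -> X1 X2 | X2 Y1 | A1 X3; A3 -> X3 X4 | X2 X1; A1 -> * | A3 Y2 | X1 Y3; X1 -> ); X2 -> (; X3 -> *; X4 -> id; Y1 -> X3 X4; Y2 -> S S; Y3 -> X3 X3

Introduce a nonterminal for each terminal appearing in a rule of length ≥ 2: X1 → ), X2 → (, X3 → *, X4 → id.
Binarize each right-hand side of length ≥ 3 by chaining fresh nonterminals (Y1, Y2, …): affected rules were S → X2 X3 X4; A1 → A3 S S; A1 → X1 X3 X3.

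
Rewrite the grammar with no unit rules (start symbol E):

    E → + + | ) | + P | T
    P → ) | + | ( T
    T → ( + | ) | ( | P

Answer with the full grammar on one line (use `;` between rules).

Unit pairs: E ⇒* {P, T}; T ⇒* {P}.
Replace each nonterminal's rules with the union of the non-unit rules of every nonterminal it unit-derives.

E → + + | ) | + P | + | ( T | ( + | (; P → ) | + | ( T; T → ) | + | ( T | ( + | (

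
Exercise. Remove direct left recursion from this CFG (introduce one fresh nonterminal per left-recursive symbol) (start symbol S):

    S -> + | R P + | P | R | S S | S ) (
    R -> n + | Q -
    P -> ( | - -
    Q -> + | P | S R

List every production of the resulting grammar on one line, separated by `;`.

S is directly left-recursive.
For S: α = {S, ) (}, β = {+, R P +, P, R}. Rewrite as S → β S' and S' → α S' | ε.

S -> + S' | R P + S' | P S' | R S'; R -> n + | Q -; P -> ( | - -; Q -> + | P | S R; S' -> S S' | ) ( S' | ε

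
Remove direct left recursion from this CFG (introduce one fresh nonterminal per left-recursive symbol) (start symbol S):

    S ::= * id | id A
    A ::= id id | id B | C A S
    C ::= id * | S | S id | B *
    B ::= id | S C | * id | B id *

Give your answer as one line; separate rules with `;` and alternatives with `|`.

S ::= * id | id A; A ::= id id | id B | C A S; C ::= id * | S | S id | B *; B ::= id B' | S C B' | * id B'; B' ::= id * B' | ε

Directly left-recursive nonterminal: B.
For B: α = {id *}, β = {id, S C, * id}. Rewrite as B → β B' and B' → α B' | ε.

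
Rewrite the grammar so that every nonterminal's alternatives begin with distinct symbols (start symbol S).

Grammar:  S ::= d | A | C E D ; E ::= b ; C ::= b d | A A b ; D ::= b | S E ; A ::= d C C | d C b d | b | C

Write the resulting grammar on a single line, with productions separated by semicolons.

A has alternatives sharing prefix 'd C': factor to A → d C A' with A' → C | b d.

S ::= d | A | C E D; E ::= b; C ::= b d | A A b; D ::= b | S E; A ::= b | C | d C A'; A' ::= C | b d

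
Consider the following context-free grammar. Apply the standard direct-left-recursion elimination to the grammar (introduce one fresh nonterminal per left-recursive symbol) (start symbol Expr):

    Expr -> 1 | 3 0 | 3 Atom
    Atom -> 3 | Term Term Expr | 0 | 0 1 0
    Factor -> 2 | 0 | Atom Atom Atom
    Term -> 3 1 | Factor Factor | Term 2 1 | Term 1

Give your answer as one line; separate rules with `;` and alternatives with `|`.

Directly left-recursive nonterminal: Term.
For Term: α = {2 1, 1}, β = {3 1, Factor Factor}. Rewrite as Term → β Term1 and Term1 → α Term1 | ε.

Expr -> 1 | 3 0 | 3 Atom; Atom -> 3 | Term Term Expr | 0 | 0 1 0; Factor -> 2 | 0 | Atom Atom Atom; Term -> 3 1 Term1 | Factor Factor Term1; Term1 -> 2 1 Term1 | 1 Term1 | ε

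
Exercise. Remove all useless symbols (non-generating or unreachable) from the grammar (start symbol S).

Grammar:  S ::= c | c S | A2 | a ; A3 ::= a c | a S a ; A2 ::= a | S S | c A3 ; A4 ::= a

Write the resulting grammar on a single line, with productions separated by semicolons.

S ::= c | c S | A2 | a; A3 ::= a c | a S a; A2 ::= a | S S | c A3

Generating nonterminals: {A2, A3, A4, S}.
Reachable from S after that: {A2, A3, S}.
Removed useless symbols: {A4} and every production mentioning them.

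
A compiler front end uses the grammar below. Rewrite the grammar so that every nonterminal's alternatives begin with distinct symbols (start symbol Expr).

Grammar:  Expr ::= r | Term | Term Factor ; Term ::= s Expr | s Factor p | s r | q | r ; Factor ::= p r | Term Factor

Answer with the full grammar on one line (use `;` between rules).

Expr ::= r | Term Expr1; Term ::= q | r | s Term1; Factor ::= p r | Term Factor; Expr1 ::= ε | Factor; Term1 ::= Expr | Factor p | r

Expr has alternatives sharing prefix 'Term': factor to Expr → Term Expr1 with Expr1 → ε | Factor.
Term has alternatives sharing prefix 's': factor to Term → s Term1 with Term1 → Expr | Factor p | r.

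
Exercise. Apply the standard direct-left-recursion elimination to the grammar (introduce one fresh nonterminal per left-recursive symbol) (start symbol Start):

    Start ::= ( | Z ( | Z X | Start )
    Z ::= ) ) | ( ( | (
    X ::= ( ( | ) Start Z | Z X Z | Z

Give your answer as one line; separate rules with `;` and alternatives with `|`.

Start ::= ( Start1 | Z ( Start1 | Z X Start1; Z ::= ) ) | ( ( | (; X ::= ( ( | ) Start Z | Z X Z | Z; Start1 ::= ) Start1 | ε

Directly left-recursive nonterminal: Start.
For Start: α = {)}, β = {(, Z (, Z X}. Rewrite as Start → β Start1 and Start1 → α Start1 | ε.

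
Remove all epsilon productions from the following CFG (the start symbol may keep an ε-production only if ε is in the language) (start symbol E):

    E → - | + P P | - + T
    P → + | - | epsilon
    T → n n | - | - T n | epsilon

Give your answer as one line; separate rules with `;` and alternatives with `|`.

The nullable symbols are {P, T}.
ε ∉ L(G), so no ε-production is kept.
Add the nullable-subset variants: E → + P P gives + P P | + P | +. E → - + T gives - + T | - +. T → - T n gives - T n | - n.

E → - | + P P | + P | + | - + T | - +; P → + | -; T → n n | - | - T n | - n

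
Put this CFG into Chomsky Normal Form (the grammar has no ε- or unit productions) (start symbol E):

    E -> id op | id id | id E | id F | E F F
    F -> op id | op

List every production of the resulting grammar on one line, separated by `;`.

E -> X1 X2 | X1 X1 | X1 E | X1 F | E Y1; F -> X2 X1 | op; X1 -> id; X2 -> op; Y1 -> F F

Introduce a nonterminal for each terminal appearing in a rule of length ≥ 2: X1 → id, X2 → op.
Binarize each right-hand side of length ≥ 3 by chaining fresh nonterminals (Y1, Y2, …): affected rules were E → E F F.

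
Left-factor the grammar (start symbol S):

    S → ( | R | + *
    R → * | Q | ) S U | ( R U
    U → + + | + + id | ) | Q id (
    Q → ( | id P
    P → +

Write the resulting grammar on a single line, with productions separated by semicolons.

U has alternatives sharing prefix '+ +': factor to U → + + U' with U' → ε | id.

S → ( | R | + *; R → * | Q | ) S U | ( R U; U → ) | Q id ( | + + U'; Q → ( | id P; P → +; U' → ε | id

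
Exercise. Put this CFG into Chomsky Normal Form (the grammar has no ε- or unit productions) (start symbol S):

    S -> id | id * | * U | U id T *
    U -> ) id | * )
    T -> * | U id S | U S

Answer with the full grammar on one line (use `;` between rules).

Introduce a nonterminal for each terminal appearing in a rule of length ≥ 2: X1 → id, X2 → *, X3 → ).
Binarize each right-hand side of length ≥ 3 by chaining fresh nonterminals (Y1, Y2, …): affected rules were S → U X1 T X2; T → U X1 S.

S -> id | X1 X2 | X2 U | U Y1; U -> X3 X1 | X2 X3; T -> * | U Y3 | U S; X1 -> id; X2 -> *; X3 -> ); Y1 -> X1 Y2; Y2 -> T X2; Y3 -> X1 S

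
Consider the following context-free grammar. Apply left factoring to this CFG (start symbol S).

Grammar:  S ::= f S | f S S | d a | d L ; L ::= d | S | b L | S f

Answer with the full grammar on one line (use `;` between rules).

S ::= f S S' | d S''; L ::= d | b L | S L'; S' ::= ε | S; S'' ::= a | L; L' ::= ε | f

S has alternatives sharing prefix 'f S': factor to S → f S S' with S' → ε | S.
S has alternatives sharing prefix 'd': factor to S → d S'' with S'' → a | L.
L has alternatives sharing prefix 'S': factor to L → S L' with L' → ε | f.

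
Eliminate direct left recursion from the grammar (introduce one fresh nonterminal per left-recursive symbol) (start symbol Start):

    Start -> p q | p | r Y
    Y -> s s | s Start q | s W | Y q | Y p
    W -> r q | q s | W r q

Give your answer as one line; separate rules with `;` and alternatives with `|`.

Start -> p q | p | r Y; Y -> s s Y1 | s Start q Y1 | s W Y1; W -> r q W1 | q s W1; Y1 -> q Y1 | p Y1 | ε; W1 -> r q W1 | ε

Y, W are directly left-recursive.
For Y: α = {q, p}, β = {s s, s Start q, s W}. Rewrite as Y → β Y1 and Y1 → α Y1 | ε.
For W: α = {r q}, β = {r q, q s}. Rewrite as W → β W1 and W1 → α W1 | ε.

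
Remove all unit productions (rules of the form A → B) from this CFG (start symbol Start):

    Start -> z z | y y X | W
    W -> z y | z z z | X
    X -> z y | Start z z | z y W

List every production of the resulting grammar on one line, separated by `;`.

Start -> z z | y y X | z y | Start z z | z y W | z z z; W -> z y | Start z z | z y W | z z z; X -> z y | Start z z | z y W

Unit pairs: Start ⇒* {W, X}; W ⇒* {X}.
For each unit pair (A, B), copy every non-unit production of B to A, then drop all unit productions.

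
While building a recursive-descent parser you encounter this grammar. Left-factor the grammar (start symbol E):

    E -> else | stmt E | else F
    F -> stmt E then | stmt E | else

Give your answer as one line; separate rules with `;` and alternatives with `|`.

E -> stmt E | else E'; F -> else | stmt E F'; E' -> ε | F; F' -> then | ε

E has alternatives sharing prefix 'else': factor to E → else E' with E' → ε | F.
F has alternatives sharing prefix 'stmt E': factor to F → stmt E F' with F' → then | ε.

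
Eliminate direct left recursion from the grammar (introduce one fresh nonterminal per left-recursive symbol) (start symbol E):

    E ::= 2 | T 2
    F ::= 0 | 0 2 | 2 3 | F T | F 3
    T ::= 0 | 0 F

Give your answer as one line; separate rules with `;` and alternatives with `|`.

E ::= 2 | T 2; F ::= 0 F' | 0 2 F' | 2 3 F'; T ::= 0 | 0 F; F' ::= T F' | 3 F' | ε

Left recursion appears on F.
For F: α = {T, 3}, β = {0, 0 2, 2 3}. Rewrite as F → β F' and F' → α F' | ε.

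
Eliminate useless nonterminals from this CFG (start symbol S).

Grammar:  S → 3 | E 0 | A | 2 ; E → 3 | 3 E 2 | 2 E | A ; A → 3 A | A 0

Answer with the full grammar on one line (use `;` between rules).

Generating nonterminals: {E, S}.
Reachable from S after that: {E, S}.
Removed useless symbols: {A} and every production mentioning them.

S → 3 | E 0 | 2; E → 3 | 3 E 2 | 2 E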